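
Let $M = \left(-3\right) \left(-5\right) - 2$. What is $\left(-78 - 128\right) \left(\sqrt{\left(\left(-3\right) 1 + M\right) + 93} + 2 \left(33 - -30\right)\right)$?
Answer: $-25956 - 206 \sqrt{103} \approx -28047.0$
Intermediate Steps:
$M = 13$ ($M = 15 - 2 = 13$)
$\left(-78 - 128\right) \left(\sqrt{\left(\left(-3\right) 1 + M\right) + 93} + 2 \left(33 - -30\right)\right) = \left(-78 - 128\right) \left(\sqrt{\left(\left(-3\right) 1 + 13\right) + 93} + 2 \left(33 - -30\right)\right) = - 206 \left(\sqrt{\left(-3 + 13\right) + 93} + 2 \left(33 + 30\right)\right) = - 206 \left(\sqrt{10 + 93} + 2 \cdot 63\right) = - 206 \left(\sqrt{103} + 126\right) = - 206 \left(126 + \sqrt{103}\right) = -25956 - 206 \sqrt{103}$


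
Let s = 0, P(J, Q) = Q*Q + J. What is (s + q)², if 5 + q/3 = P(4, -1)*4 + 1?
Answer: 2304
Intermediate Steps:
P(J, Q) = J + Q² (P(J, Q) = Q² + J = J + Q²)
q = 48 (q = -15 + 3*((4 + (-1)²)*4 + 1) = -15 + 3*((4 + 1)*4 + 1) = -15 + 3*(5*4 + 1) = -15 + 3*(20 + 1) = -15 + 3*21 = -15 + 63 = 48)
(s + q)² = (0 + 48)² = 48² = 2304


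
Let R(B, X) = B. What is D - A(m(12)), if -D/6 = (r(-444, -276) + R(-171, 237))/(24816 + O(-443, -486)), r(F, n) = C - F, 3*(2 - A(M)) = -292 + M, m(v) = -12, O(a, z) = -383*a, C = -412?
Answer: -60287848/583455 ≈ -103.33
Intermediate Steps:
A(M) = 298/3 - M/3 (A(M) = 2 - (-292 + M)/3 = 2 + (292/3 - M/3) = 298/3 - M/3)
r(F, n) = -412 - F
D = 834/194485 (D = -6*((-412 - 1*(-444)) - 171)/(24816 - 383*(-443)) = -6*((-412 + 444) - 171)/(24816 + 169669) = -6*(32 - 171)/194485 = -(-834)/194485 = -6*(-139/194485) = 834/194485 ≈ 0.0042882)
D - A(m(12)) = 834/194485 - (298/3 - ⅓*(-12)) = 834/194485 - (298/3 + 4) = 834/194485 - 1*310/3 = 834/194485 - 310/3 = -60287848/583455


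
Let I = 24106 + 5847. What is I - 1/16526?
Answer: 495003277/16526 ≈ 29953.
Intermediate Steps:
I = 29953
I - 1/16526 = 29953 - 1/16526 = 495003277/16526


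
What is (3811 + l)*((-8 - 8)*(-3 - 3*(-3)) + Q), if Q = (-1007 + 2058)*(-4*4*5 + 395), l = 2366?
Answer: 2044395513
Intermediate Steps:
Q = 331065 (Q = 1051*(-16*5 + 395) = 1051*(-80 + 395) = 1051*315 = 331065)
(3811 + l)*((-8 - 8)*(-3 - 3*(-3)) + Q) = (3811 + 2366)*((-8 - 8)*(-3 - 3*(-3)) + 331065) = 6177*(-16*(-3 + 9) + 331065) = 6177*(-16*6 + 331065) = 6177*(-96 + 331065) = 6177*330969 = 2044395513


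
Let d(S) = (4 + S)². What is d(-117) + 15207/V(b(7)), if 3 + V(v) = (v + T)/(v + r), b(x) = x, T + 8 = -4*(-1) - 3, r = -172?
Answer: 7700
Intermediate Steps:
T = -7 (T = -8 + (-4*(-1) - 3) = -8 + (4 - 3) = -8 + 1 = -7)
V(v) = -3 + (-7 + v)/(-172 + v) (V(v) = -3 + (v - 7)/(v - 172) = -3 + (-7 + v)/(-172 + v))
d(-117) + 15207/V(b(7)) = (4 - 117)² + 15207/(((509 - 2*7)/(-172 + 7))) = (-113)² + 15207/(((509 - 14)/(-165))) = 12769 + 15207/((-1/165*495)) = 12769 + 15207/(-3) = 12769 + 15207*(-⅓) = 12769 - 5069 = 7700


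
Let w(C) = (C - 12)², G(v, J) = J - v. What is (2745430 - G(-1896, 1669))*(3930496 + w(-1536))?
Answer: 17347231482000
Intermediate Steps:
w(C) = (-12 + C)²
(2745430 - G(-1896, 1669))*(3930496 + w(-1536)) = (2745430 - (1669 - 1*(-1896)))*(3930496 + (-12 - 1536)²) = (2745430 - (1669 + 1896))*(3930496 + (-1548)²) = (2745430 - 1*3565)*(3930496 + 2396304) = (2745430 - 3565)*6326800 = 2741865*6326800 = 17347231482000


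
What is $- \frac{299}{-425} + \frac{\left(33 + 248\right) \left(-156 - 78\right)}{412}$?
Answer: $- \frac{13911131}{87550} \approx -158.89$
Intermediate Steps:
$- \frac{299}{-425} + \frac{\left(33 + 248\right) \left(-156 - 78\right)}{412} = \left(-299\right) \left(- \frac{1}{425}\right) + 281 \left(-234\right) \frac{1}{412} = \frac{299}{425} - \frac{32877}{206} = - \frac{13911131}{87550}$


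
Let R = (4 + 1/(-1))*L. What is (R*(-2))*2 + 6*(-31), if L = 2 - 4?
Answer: -162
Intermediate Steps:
L = -2
R = -6 (R = (4 + 1/(-1))*(-2) = (4 - 1)*(-2) = 3*(-2) = -6)
(R*(-2))*2 + 6*(-31) = -6*(-2)*2 + 6*(-31) = 12*2 - 186 = 24 - 186 = -162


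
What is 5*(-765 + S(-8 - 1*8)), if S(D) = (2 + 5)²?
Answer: -3580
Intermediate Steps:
S(D) = 49 (S(D) = 7² = 49)
5*(-765 + S(-8 - 1*8)) = 5*(-765 + 49) = 5*(-716) = -3580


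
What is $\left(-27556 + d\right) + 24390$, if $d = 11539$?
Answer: $8373$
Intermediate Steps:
$\left(-27556 + d\right) + 24390 = \left(-27556 + 11539\right) + 24390 = -16017 + 24390 = 8373$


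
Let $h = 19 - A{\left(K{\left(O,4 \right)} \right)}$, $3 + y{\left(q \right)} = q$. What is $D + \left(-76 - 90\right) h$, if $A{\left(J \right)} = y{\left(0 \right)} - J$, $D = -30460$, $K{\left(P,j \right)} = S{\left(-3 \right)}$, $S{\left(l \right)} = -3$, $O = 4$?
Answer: $-33614$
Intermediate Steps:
$y{\left(q \right)} = -3 + q$
$K{\left(P,j \right)} = -3$
$A{\left(J \right)} = -3 - J$ ($A{\left(J \right)} = \left(-3 + 0\right) - J = -3 - J$)
$h = 19$ ($h = 19 - \left(-3 - -3\right) = 19 - \left(-3 + 3\right) = 19 - 0 = 19 + 0 = 19$)
$D + \left(-76 - 90\right) h = -30460 + \left(-76 - 90\right) 19 = -30460 - 3154 = -33614$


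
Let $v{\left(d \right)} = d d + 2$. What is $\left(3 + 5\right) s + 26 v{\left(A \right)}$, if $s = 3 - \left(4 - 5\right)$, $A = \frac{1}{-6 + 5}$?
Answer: $110$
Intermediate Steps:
$A = -1$ ($A = \frac{1}{-1} = -1$)
$s = 4$ ($s = 3 - -1 = 3 + 1 = 4$)
$v{\left(d \right)} = 2 + d^{2}$ ($v{\left(d \right)} = d^{2} + 2 = 2 + d^{2}$)
$\left(3 + 5\right) s + 26 v{\left(A \right)} = \left(3 + 5\right) 4 + 26 \left(2 + \left(-1\right)^{2}\right) = 8 \cdot 4 + 26 \left(2 + 1\right) = 32 + 26 \cdot 3 = 32 + 78 = 110$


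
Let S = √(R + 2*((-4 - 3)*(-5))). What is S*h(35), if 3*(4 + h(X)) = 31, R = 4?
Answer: 19*√74/3 ≈ 54.481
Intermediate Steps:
h(X) = 19/3 (h(X) = -4 + (⅓)*31 = -4 + 31/3 = 19/3)
S = √74 (S = √(4 + 2*((-4 - 3)*(-5))) = √(4 + 2*(-7*(-5))) = √(4 + 2*35) = √(4 + 70) = √74 ≈ 8.6023)
S*h(35) = √74*(19/3) = 19*√74/3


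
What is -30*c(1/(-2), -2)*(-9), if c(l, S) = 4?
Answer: 1080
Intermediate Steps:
-30*c(1/(-2), -2)*(-9) = -30*4*(-9) = -120*(-9) = 1080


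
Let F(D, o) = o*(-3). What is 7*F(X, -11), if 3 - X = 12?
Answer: 231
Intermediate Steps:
X = -9 (X = 3 - 1*12 = 3 - 12 = -9)
F(D, o) = -3*o
7*F(X, -11) = 7*(-3*(-11)) = 7*33 = 231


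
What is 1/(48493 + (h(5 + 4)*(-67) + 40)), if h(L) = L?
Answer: 1/47930 ≈ 2.0864e-5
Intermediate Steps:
1/(48493 + (h(5 + 4)*(-67) + 40)) = 1/(48493 + ((5 + 4)*(-67) + 40)) = 1/(48493 + (9*(-67) + 40)) = 1/(48493 + (-603 + 40)) = 1/(48493 - 563) = 1/47930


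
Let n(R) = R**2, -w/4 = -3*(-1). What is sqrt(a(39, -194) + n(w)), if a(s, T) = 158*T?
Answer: 2*I*sqrt(7627) ≈ 174.67*I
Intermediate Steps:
w = -12 (w = -(-12)*(-1) = -4*3 = -12)
sqrt(a(39, -194) + n(w)) = sqrt(158*(-194) + (-12)**2) = sqrt(-30652 + 144) = sqrt(-30508) = 2*I*sqrt(7627)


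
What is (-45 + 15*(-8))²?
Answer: 27225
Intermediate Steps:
(-45 + 15*(-8))² = (-45 - 120)² = (-165)² = 27225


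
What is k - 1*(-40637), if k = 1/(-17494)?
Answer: 710903677/17494 ≈ 40637.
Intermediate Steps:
k = -1/17494 ≈ -5.7162e-5
k - 1*(-40637) = -1/17494 - 1*(-40637) = -1/17494 + 40637 = 710903677/17494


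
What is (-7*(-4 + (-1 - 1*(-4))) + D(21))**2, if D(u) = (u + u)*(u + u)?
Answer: 3136441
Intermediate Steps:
D(u) = 4*u**2 (D(u) = (2*u)*(2*u) = 4*u**2)
(-7*(-4 + (-1 - 1*(-4))) + D(21))**2 = (-7*(-4 + (-1 - 1*(-4))) + 4*21**2)**2 = (-7*(-4 + (-1 + 4)) + 4*441)**2 = (-7*(-4 + 3) + 1764)**2 = (-7*(-1) + 1764)**2 = (7 + 1764)**2 = 1771**2 = 3136441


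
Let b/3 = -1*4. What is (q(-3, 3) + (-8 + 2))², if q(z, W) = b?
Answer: 324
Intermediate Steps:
b = -12 (b = 3*(-1*4) = 3*(-4) = -12)
q(z, W) = -12
(q(-3, 3) + (-8 + 2))² = (-12 + (-8 + 2))² = (-12 - 6)² = (-18)² = 324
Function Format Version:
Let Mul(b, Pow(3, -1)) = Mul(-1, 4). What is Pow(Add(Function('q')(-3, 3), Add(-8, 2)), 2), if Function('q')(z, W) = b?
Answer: 324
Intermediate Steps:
b = -12 (b = Mul(3, Mul(-1, 4)) = Mul(3, -4) = -12)
Function('q')(z, W) = -12
Pow(Add(Function('q')(-3, 3), Add(-8, 2)), 2) = Pow(Add(-12, Add(-8, 2)), 2) = Pow(Add(-12, -6), 2) = Pow(-18, 2) = 324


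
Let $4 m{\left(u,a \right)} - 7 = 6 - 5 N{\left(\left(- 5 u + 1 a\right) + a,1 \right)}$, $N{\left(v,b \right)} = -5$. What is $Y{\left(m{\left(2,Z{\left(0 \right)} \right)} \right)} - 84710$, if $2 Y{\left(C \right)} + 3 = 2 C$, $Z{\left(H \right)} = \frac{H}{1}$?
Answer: $-84702$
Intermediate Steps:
$Z{\left(H \right)} = H$ ($Z{\left(H \right)} = H 1 = H$)
$m{\left(u,a \right)} = \frac{19}{2}$ ($m{\left(u,a \right)} = \frac{7}{4} + \frac{6 - -25}{4} = \frac{7}{4} + \frac{6 + 25}{4} = \frac{7}{4} + \frac{1}{4} \cdot 31 = \frac{7}{4} + \frac{31}{4} = \frac{19}{2}$)
$Y{\left(C \right)} = - \frac{3}{2} + C$ ($Y{\left(C \right)} = - \frac{3}{2} + \frac{2 C}{2} = - \frac{3}{2} + C$)
$Y{\left(m{\left(2,Z{\left(0 \right)} \right)} \right)} - 84710 = \left(- \frac{3}{2} + \frac{19}{2}\right) - 84710 = 8 - 84710 = -84702$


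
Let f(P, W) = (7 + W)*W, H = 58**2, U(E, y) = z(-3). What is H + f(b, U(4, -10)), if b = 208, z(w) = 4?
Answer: 3408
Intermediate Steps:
U(E, y) = 4
H = 3364
f(P, W) = W*(7 + W)
H + f(b, U(4, -10)) = 3364 + 4*(7 + 4) = 3364 + 4*11 = 3364 + 44 = 3408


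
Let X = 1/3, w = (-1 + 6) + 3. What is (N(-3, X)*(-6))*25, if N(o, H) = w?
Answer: -1200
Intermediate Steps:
w = 8 (w = 5 + 3 = 8)
X = ⅓ ≈ 0.33333
N(o, H) = 8
(N(-3, X)*(-6))*25 = (8*(-6))*25 = -48*25 = -1200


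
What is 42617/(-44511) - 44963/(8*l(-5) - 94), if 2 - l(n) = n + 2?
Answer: 666348925/801198 ≈ 831.69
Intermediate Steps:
l(n) = -n (l(n) = 2 - (n + 2) = 2 - (2 + n) = 2 + (-2 - n) = -n)
42617/(-44511) - 44963/(8*l(-5) - 94) = 42617/(-44511) - 44963/(8*(-1*(-5)) - 94) = 42617*(-1/44511) - 44963/(8*5 - 94) = -42617/44511 - 44963/(40 - 94) = -42617/44511 - 44963/(-54) = -42617/44511 - 44963*(-1/54) = -42617/44511 + 44963/54 = 666348925/801198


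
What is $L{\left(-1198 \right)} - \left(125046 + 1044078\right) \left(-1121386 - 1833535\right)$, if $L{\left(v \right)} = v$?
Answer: $3454669058006$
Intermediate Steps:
$L{\left(-1198 \right)} - \left(125046 + 1044078\right) \left(-1121386 - 1833535\right) = -1198 - \left(125046 + 1044078\right) \left(-1121386 - 1833535\right) = -1198 - 1169124 \left(-2954921\right) = -1198 - -3454669059204 = -1198 + 3454669059204 = 3454669058006$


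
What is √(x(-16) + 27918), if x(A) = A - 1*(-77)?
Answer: 7*√571 ≈ 167.27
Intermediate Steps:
x(A) = 77 + A (x(A) = A + 77 = 77 + A)
√(x(-16) + 27918) = √((77 - 16) + 27918) = √(61 + 27918) = √27979 = 7*√571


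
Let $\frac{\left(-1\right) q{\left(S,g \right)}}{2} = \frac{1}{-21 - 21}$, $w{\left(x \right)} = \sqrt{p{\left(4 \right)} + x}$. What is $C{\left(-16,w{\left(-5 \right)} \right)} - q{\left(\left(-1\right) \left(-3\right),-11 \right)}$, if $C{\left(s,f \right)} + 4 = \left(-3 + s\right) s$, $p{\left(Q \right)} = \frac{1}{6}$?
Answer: $\frac{6299}{21} \approx 299.95$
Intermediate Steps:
$p{\left(Q \right)} = \frac{1}{6}$
$w{\left(x \right)} = \sqrt{\frac{1}{6} + x}$
$q{\left(S,g \right)} = \frac{1}{21}$ ($q{\left(S,g \right)} = - \frac{2}{-21 - 21} = - \frac{2}{-42} = \left(-2\right) \left(- \frac{1}{42}\right) = \frac{1}{21}$)
$C{\left(s,f \right)} = -4 + s \left(-3 + s\right)$ ($C{\left(s,f \right)} = -4 + \left(-3 + s\right) s = -4 + s \left(-3 + s\right)$)
$C{\left(-16,w{\left(-5 \right)} \right)} - q{\left(\left(-1\right) \left(-3\right),-11 \right)} = \left(-4 + \left(-16\right)^{2} - -48\right) - \frac{1}{21} = \left(-4 + 256 + 48\right) - \frac{1}{21} = 300 - \frac{1}{21} = \frac{6299}{21}$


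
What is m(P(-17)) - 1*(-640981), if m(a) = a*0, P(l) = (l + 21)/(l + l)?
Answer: 640981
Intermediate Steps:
P(l) = (21 + l)/(2*l) (P(l) = (21 + l)/((2*l)) = (21 + l)*(1/(2*l)) = (21 + l)/(2*l))
m(a) = 0
m(P(-17)) - 1*(-640981) = 0 - 1*(-640981) = 0 + 640981 = 640981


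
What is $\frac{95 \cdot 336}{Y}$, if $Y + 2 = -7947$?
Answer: $- \frac{31920}{7949} \approx -4.0156$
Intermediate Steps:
$Y = -7949$ ($Y = -2 - 7947 = -7949$)
$\frac{95 \cdot 336}{Y} = \frac{95 \cdot 336}{-7949} = 31920 \left(- \frac{1}{7949}\right) = - \frac{31920}{7949}$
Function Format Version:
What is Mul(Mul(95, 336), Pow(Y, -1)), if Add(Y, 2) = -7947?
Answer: Rational(-31920, 7949) ≈ -4.0156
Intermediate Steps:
Y = -7949 (Y = Add(-2, -7947) = -7949)
Mul(Mul(95, 336), Pow(Y, -1)) = Mul(Mul(95, 336), Pow(-7949, -1)) = Mul(31920, Rational(-1, 7949)) = Rational(-31920, 7949)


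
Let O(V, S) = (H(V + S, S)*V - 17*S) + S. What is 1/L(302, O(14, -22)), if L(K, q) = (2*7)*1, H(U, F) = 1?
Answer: 1/14 ≈ 0.071429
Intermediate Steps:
O(V, S) = V - 16*S (O(V, S) = (1*V - 17*S) + S = (V - 17*S) + S = V - 16*S)
L(K, q) = 14 (L(K, q) = 14*1 = 14)
1/L(302, O(14, -22)) = 1/14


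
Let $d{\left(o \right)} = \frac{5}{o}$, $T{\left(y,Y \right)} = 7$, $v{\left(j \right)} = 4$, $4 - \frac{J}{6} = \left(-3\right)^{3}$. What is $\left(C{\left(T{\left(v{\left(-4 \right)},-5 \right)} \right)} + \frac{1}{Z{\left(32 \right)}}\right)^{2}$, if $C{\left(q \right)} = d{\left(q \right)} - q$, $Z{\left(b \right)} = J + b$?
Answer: $\frac{91872225}{2328676} \approx 39.453$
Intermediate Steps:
$J = 186$ ($J = 24 - 6 \left(-3\right)^{3} = 24 - -162 = 24 + 162 = 186$)
$Z{\left(b \right)} = 186 + b$
$C{\left(q \right)} = - q + \frac{5}{q}$ ($C{\left(q \right)} = \frac{5}{q} - q = - q + \frac{5}{q}$)
$\left(C{\left(T{\left(v{\left(-4 \right)},-5 \right)} \right)} + \frac{1}{Z{\left(32 \right)}}\right)^{2} = \left(\left(\left(-1\right) 7 + \frac{5}{7}\right) + \frac{1}{186 + 32}\right)^{2} = \left(\left(-7 + 5 \cdot \frac{1}{7}\right) + \frac{1}{218}\right)^{2} = \left(\left(-7 + \frac{5}{7}\right) + \frac{1}{218}\right)^{2} = \left(- \frac{44}{7} + \frac{1}{218}\right)^{2} = \left(- \frac{9585}{1526}\right)^{2} = \frac{91872225}{2328676}$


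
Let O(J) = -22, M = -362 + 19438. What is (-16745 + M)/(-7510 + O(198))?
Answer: -333/1076 ≈ -0.30948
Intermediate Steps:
M = 19076
(-16745 + M)/(-7510 + O(198)) = (-16745 + 19076)/(-7510 - 22) = 2331/(-7532) = 2331*(-1/7532) = -333/1076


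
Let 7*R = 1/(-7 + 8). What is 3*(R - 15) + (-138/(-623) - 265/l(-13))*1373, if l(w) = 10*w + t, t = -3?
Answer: 35454619/11837 ≈ 2995.2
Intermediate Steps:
l(w) = -3 + 10*w (l(w) = 10*w - 3 = -3 + 10*w)
R = ⅐ (R = 1/(7*(-7 + 8)) = (⅐)/1 = (⅐)*1 = ⅐ ≈ 0.14286)
3*(R - 15) + (-138/(-623) - 265/l(-13))*1373 = 3*(⅐ - 15) + (-138/(-623) - 265/(-3 + 10*(-13)))*1373 = 3*(-104/7) + (-138*(-1/623) - 265/(-3 - 130))*1373 = -312/7 + (138/623 - 265/(-133))*1373 = -312/7 + (138/623 - 265*(-1/133))*1373 = -312/7 + (138/623 + 265/133)*1373 = -312/7 + (26207/11837)*1373 = -312/7 + 35982211/11837 = 35454619/11837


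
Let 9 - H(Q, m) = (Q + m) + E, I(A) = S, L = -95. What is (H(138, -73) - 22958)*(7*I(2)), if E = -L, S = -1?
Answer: 161763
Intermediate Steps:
I(A) = -1
E = 95 (E = -1*(-95) = 95)
H(Q, m) = -86 - Q - m (H(Q, m) = 9 - ((Q + m) + 95) = 9 - (95 + Q + m) = 9 + (-95 - Q - m) = -86 - Q - m)
(H(138, -73) - 22958)*(7*I(2)) = ((-86 - 1*138 - 1*(-73)) - 22958)*(7*(-1)) = ((-86 - 138 + 73) - 22958)*(-7) = (-151 - 22958)*(-7) = -23109*(-7) = 161763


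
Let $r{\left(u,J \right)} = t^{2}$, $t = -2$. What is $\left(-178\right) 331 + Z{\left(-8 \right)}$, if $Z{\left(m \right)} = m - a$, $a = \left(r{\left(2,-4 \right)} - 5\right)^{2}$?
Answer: $-58927$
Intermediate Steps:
$r{\left(u,J \right)} = 4$ ($r{\left(u,J \right)} = \left(-2\right)^{2} = 4$)
$a = 1$ ($a = \left(4 - 5\right)^{2} = \left(-1\right)^{2} = 1$)
$Z{\left(m \right)} = -1 + m$ ($Z{\left(m \right)} = m - 1 = -1 + m$)
$\left(-178\right) 331 + Z{\left(-8 \right)} = \left(-178\right) 331 - 9 = -58918 - 9 = -58927$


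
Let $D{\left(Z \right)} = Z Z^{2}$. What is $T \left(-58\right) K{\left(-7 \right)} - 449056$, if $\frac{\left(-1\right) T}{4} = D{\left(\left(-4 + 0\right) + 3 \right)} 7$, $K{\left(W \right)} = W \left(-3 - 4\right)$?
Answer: $-528632$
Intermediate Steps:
$K{\left(W \right)} = - 7 W$ ($K{\left(W \right)} = W \left(-7\right) = - 7 W$)
$D{\left(Z \right)} = Z^{3}$
$T = 28$ ($T = - 4 \left(\left(-4 + 0\right) + 3\right)^{3} \cdot 7 = - 4 \left(-4 + 3\right)^{3} \cdot 7 = - 4 \left(-1\right)^{3} \cdot 7 = - 4 \left(\left(-1\right) 7\right) = \left(-4\right) \left(-7\right) = 28$)
$T \left(-58\right) K{\left(-7 \right)} - 449056 = 28 \left(-58\right) \left(\left(-7\right) \left(-7\right)\right) - 449056 = \left(-1624\right) 49 - 449056 = -79576 - 449056 = -528632$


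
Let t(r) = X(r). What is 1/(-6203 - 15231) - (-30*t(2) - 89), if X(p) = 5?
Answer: 5122725/21434 ≈ 239.00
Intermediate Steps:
t(r) = 5
1/(-6203 - 15231) - (-30*t(2) - 89) = 1/(-6203 - 15231) - (-30*5 - 89) = 1/(-21434) - (-150 - 89) = -1/21434 - 1*(-239) = -1/21434 + 239 = 5122725/21434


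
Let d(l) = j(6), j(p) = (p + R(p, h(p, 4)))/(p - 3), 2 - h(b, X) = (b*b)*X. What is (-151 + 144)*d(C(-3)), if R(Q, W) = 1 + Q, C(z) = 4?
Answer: -91/3 ≈ -30.333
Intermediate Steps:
h(b, X) = 2 - X*b² (h(b, X) = 2 - b*b*X = 2 - b²*X = 2 - X*b²)
j(p) = (1 + 2*p)/(-3 + p) (j(p) = (p + (1 + p))/(p - 3) = (1 + 2*p)/(-3 + p))
d(l) = 13/3 (d(l) = (1 + 2*6)/(-3 + 6) = (1 + 12)/3 = (⅓)*13 = 13/3)
(-151 + 144)*d(C(-3)) = (-151 + 144)*(13/3) = -7*13/3 = -91/3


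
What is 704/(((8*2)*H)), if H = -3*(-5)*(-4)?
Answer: -11/15 ≈ -0.73333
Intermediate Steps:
H = -60 (H = 15*(-4) = -60)
704/(((8*2)*H)) = 704/(((8*2)*(-60))) = 704/((16*(-60))) = 704/(-960) = 704*(-1/960) = -11/15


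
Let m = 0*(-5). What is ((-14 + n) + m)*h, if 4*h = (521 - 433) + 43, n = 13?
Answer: -131/4 ≈ -32.750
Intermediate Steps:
h = 131/4 (h = ((521 - 433) + 43)/4 = (88 + 43)/4 = (1/4)*131 = 131/4 ≈ 32.750)
m = 0
((-14 + n) + m)*h = ((-14 + 13) + 0)*(131/4) = (-1 + 0)*(131/4) = -1*131/4 = -131/4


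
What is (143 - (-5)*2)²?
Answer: 23409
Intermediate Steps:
(143 - (-5)*2)² = (143 - 1*(-10))² = (143 + 10)² = 153² = 23409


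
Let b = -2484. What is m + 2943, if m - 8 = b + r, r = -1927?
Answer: -1460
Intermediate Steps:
m = -4403 (m = 8 + (-2484 - 1927) = 8 - 4411 = -4403)
m + 2943 = -4403 + 2943 = -1460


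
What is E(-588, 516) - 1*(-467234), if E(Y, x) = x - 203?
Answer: 467547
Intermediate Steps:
E(Y, x) = -203 + x
E(-588, 516) - 1*(-467234) = (-203 + 516) - 1*(-467234) = 313 + 467234 = 467547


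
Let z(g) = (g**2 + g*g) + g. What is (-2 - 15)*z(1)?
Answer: -51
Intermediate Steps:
z(g) = g + 2*g**2 (z(g) = (g**2 + g**2) + g = 2*g**2 + g = g + 2*g**2)
(-2 - 15)*z(1) = (-2 - 15)*(1*(1 + 2*1)) = -17*(1 + 2) = -17*3 = -51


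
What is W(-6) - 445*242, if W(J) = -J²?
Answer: -107726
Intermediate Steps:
W(-6) - 445*242 = -1*(-6)² - 445*242 = -1*36 - 107690 = -36 - 107690 = -107726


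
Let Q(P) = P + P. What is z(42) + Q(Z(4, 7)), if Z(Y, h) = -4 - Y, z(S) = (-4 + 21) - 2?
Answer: -1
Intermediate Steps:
z(S) = 15 (z(S) = 17 - 2 = 15)
Q(P) = 2*P
z(42) + Q(Z(4, 7)) = 15 + 2*(-4 - 1*4) = 15 + 2*(-4 - 4) = 15 + 2*(-8) = 15 - 16 = -1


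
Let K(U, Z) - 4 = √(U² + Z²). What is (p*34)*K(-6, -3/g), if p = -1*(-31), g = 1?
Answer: 4216 + 3162*√5 ≈ 11286.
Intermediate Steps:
K(U, Z) = 4 + √(U² + Z²)
p = 31
(p*34)*K(-6, -3/g) = (31*34)*(4 + √((-6)² + (-3/1)²)) = 1054*(4 + √(36 + (-3*1)²)) = 1054*(4 + √(36 + (-3)²)) = 1054*(4 + √(36 + 9)) = 1054*(4 + √45) = 1054*(4 + 3*√5) = 4216 + 3162*√5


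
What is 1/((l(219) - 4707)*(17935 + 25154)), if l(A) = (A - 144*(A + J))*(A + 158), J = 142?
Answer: -1/841102105968 ≈ -1.1889e-12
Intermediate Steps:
l(A) = (-20448 - 143*A)*(158 + A) (l(A) = (A - 144*(A + 142))*(A + 158) = (A - 144*(142 + A))*(158 + A) = (A + (-20448 - 144*A))*(158 + A) = (-20448 - 143*A)*(158 + A))
1/((l(219) - 4707)*(17935 + 25154)) = 1/(((-3230784 - 43042*219 - 143*219²) - 4707)*(17935 + 25154)) = 1/(((-3230784 - 9426198 - 143*47961) - 4707)*43089) = 1/(((-3230784 - 9426198 - 6858423) - 4707)*43089) = 1/((-19515405 - 4707)*43089) = 1/(-19520112*43089) = 1/(-841102105968) = -1/841102105968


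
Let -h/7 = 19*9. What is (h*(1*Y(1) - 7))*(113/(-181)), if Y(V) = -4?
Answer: -1487871/181 ≈ -8220.3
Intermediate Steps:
h = -1197 (h = -133*9 = -7*171 = -1197)
(h*(1*Y(1) - 7))*(113/(-181)) = (-1197*(1*(-4) - 7))*(113/(-181)) = (-1197*(-4 - 7))*(113*(-1/181)) = -1197*(-11)*(-113/181) = 13167*(-113/181) = -1487871/181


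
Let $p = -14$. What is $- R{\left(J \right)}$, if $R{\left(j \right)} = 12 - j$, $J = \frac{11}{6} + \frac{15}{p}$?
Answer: $- \frac{236}{21} \approx -11.238$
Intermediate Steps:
$J = \frac{16}{21}$ ($J = \frac{11}{6} + \frac{15}{-14} = 11 \cdot \frac{1}{6} + 15 \left(- \frac{1}{14}\right) = \frac{11}{6} - \frac{15}{14} = \frac{16}{21} \approx 0.7619$)
$- R{\left(J \right)} = - (12 - \frac{16}{21}) = \left(-1\right) \frac{236}{21} = - \frac{236}{21}$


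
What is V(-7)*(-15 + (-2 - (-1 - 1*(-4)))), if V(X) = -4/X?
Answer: -80/7 ≈ -11.429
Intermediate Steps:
V(-7)*(-15 + (-2 - (-1 - 1*(-4)))) = (-4/(-7))*(-15 + (-2 - (-1 - 1*(-4)))) = (-4*(-1/7))*(-15 + (-2 - (-1 + 4))) = 4*(-15 + (-2 - 1*3))/7 = 4*(-15 + (-2 - 3))/7 = 4*(-15 - 5)/7 = (4/7)*(-20) = -80/7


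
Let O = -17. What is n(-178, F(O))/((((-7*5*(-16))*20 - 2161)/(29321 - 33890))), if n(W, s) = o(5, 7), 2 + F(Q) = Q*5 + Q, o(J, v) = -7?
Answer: 10661/3013 ≈ 3.5383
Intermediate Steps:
F(Q) = -2 + 6*Q (F(Q) = -2 + (Q*5 + Q) = -2 + (5*Q + Q) = -2 + 6*Q)
n(W, s) = -7
n(-178, F(O))/((((-7*5*(-16))*20 - 2161)/(29321 - 33890))) = -7*(29321 - 33890)/((-7*5*(-16))*20 - 2161) = -7*(-4569/(-35*(-16)*20 - 2161)) = -7*(-4569/(560*20 - 2161)) = -7*(-4569/(11200 - 2161)) = -7/(9039*(-1/4569)) = -7/(-3013/1523) = -7*(-1523/3013) = 10661/3013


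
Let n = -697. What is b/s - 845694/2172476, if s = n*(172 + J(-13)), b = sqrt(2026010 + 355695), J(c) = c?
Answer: -422847/1086238 - sqrt(2381705)/110823 ≈ -0.40320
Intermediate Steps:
b = sqrt(2381705) ≈ 1543.3
s = -110823 (s = -697*(172 - 13) = -697*159 = -110823)
b/s - 845694/2172476 = sqrt(2381705)/(-110823) - 845694/2172476 = sqrt(2381705)*(-1/110823) - 845694*1/2172476 = -sqrt(2381705)/110823 - 422847/1086238 = -422847/1086238 - sqrt(2381705)/110823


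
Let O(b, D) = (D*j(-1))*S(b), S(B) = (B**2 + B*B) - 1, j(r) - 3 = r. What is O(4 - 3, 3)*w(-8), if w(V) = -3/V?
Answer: 9/4 ≈ 2.2500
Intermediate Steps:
j(r) = 3 + r
S(B) = -1 + 2*B**2 (S(B) = (B**2 + B**2) - 1 = 2*B**2 - 1 = -1 + 2*B**2)
O(b, D) = 2*D*(-1 + 2*b**2) (O(b, D) = (D*(3 - 1))*(-1 + 2*b**2) = (D*2)*(-1 + 2*b**2) = (2*D)*(-1 + 2*b**2) = 2*D*(-1 + 2*b**2))
O(4 - 3, 3)*w(-8) = (2*3*(-1 + 2*(4 - 3)**2))*(-3/(-8)) = (2*3*(-1 + 2*1**2))*(-3*(-1/8)) = (2*3*(-1 + 2*1))*(3/8) = (2*3*(-1 + 2))*(3/8) = (2*3*1)*(3/8) = 6*(3/8) = 9/4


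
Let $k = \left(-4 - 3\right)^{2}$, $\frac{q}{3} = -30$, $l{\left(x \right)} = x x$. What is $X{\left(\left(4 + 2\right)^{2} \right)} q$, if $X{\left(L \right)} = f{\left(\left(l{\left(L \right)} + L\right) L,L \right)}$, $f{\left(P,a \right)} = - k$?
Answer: $4410$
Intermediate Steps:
$l{\left(x \right)} = x^{2}$
$q = -90$ ($q = 3 \left(-30\right) = -90$)
$k = 49$ ($k = \left(-7\right)^{2} = 49$)
$f{\left(P,a \right)} = -49$ ($f{\left(P,a \right)} = \left(-1\right) 49 = -49$)
$X{\left(L \right)} = -49$
$X{\left(\left(4 + 2\right)^{2} \right)} q = \left(-49\right) \left(-90\right) = 4410$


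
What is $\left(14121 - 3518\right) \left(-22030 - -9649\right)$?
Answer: $-131275743$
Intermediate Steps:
$\left(14121 - 3518\right) \left(-22030 - -9649\right) = 10603 \left(-22030 + \left(-10083 + 19732\right)\right) = 10603 \left(-22030 + 9649\right) = 10603 \left(-12381\right) = -131275743$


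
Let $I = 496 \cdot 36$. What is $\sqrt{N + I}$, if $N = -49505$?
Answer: $i \sqrt{31649} \approx 177.9 i$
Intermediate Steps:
$I = 17856$
$\sqrt{N + I} = \sqrt{-49505 + 17856} = \sqrt{-31649} = i \sqrt{31649}$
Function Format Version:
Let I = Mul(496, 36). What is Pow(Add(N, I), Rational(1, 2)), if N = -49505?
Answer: Mul(I, Pow(31649, Rational(1, 2))) ≈ Mul(177.90, I)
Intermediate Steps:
I = 17856
Pow(Add(N, I), Rational(1, 2)) = Pow(Add(-49505, 17856), Rational(1, 2)) = Pow(-31649, Rational(1, 2)) = Mul(I, Pow(31649, Rational(1, 2)))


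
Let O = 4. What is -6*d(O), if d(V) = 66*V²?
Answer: -6336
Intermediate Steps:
-6*d(O) = -396*4² = -396*16 = -6*1056 = -6336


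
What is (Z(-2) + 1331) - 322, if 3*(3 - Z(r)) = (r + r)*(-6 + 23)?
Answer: 3104/3 ≈ 1034.7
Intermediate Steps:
Z(r) = 3 - 34*r/3 (Z(r) = 3 - (r + r)*(-6 + 23)/3 = 3 - 2*r*17/3 = 3 - 34*r/3)
(Z(-2) + 1331) - 322 = ((3 - 34/3*(-2)) + 1331) - 322 = ((3 + 68/3) + 1331) - 322 = (77/3 + 1331) - 322 = 4070/3 - 322 = 3104/3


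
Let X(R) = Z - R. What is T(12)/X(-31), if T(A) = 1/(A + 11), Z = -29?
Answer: 1/46 ≈ 0.021739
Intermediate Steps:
T(A) = 1/(11 + A)
X(R) = -29 - R
T(12)/X(-31) = 1/((11 + 12)*(-29 - 1*(-31))) = 1/(23*(-29 + 31)) = (1/23)/2 = (1/23)*(½) = 1/46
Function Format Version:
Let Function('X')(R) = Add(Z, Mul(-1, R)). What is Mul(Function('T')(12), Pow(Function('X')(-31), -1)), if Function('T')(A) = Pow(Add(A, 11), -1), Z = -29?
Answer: Rational(1, 46) ≈ 0.021739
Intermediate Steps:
Function('T')(A) = Pow(Add(11, A), -1)
Function('X')(R) = Add(-29, Mul(-1, R))
Mul(Function('T')(12), Pow(Function('X')(-31), -1)) = Mul(Pow(Add(11, 12), -1), Pow(Add(-29, Mul(-1, -31)), -1)) = Mul(Pow(23, -1), Pow(Add(-29, 31), -1)) = Mul(Rational(1, 23), Pow(2, -1)) = Mul(Rational(1, 23), Rational(1, 2)) = Rational(1, 46)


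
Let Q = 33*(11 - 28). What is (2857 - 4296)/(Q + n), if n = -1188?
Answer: 1439/1749 ≈ 0.82276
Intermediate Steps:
Q = -561 (Q = 33*(-17) = -561)
(2857 - 4296)/(Q + n) = (2857 - 4296)/(-561 - 1188) = -1439/(-1749) = -1439*(-1/1749) = 1439/1749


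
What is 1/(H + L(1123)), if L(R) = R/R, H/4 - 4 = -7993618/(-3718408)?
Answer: 464801/11898426 ≈ 0.039064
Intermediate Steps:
H = 11433625/464801 (H = 16 + 4*(-7993618/(-3718408)) = 16 + 4*(-7993618*(-1/3718408)) = 16 + 4*(3996809/1859204) = 16 + 3996809/464801 = 11433625/464801 ≈ 24.599)
L(R) = 1
1/(H + L(1123)) = 1/(11433625/464801 + 1) = 1/(11898426/464801) = 464801/11898426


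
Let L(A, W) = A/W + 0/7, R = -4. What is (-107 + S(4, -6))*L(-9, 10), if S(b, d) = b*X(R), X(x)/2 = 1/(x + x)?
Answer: 486/5 ≈ 97.200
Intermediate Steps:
L(A, W) = A/W (L(A, W) = A/W + 0*(1/7) = A/W + 0 = A/W)
X(x) = 1/x (X(x) = 2/(x + x) = 2/((2*x)) = 2*(1/(2*x)) = 1/x)
S(b, d) = -b/4 (S(b, d) = b/(-4) = b*(-1/4) = -b/4)
(-107 + S(4, -6))*L(-9, 10) = (-107 - 1/4*4)*(-9/10) = (-107 - 1)*(-9*1/10) = -108*(-9/10) = 486/5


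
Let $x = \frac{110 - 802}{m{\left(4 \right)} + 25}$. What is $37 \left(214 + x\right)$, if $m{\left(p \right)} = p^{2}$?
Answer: $\frac{299034}{41} \approx 7293.5$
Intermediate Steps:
$x = - \frac{692}{41}$ ($x = \frac{110 - 802}{4^{2} + 25} = - \frac{692}{16 + 25} = - \frac{692}{41} \approx -16.878$)
$37 \left(214 + x\right) = 37 \left(214 - \frac{692}{41}\right) = 37 \cdot \frac{8082}{41} = \frac{299034}{41}$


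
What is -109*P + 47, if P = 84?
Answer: -9109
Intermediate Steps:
-109*P + 47 = -109*84 + 47 = -9156 + 47 = -9109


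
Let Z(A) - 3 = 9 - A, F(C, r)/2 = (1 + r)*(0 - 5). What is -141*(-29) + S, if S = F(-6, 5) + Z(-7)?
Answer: 4048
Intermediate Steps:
F(C, r) = -10 - 10*r (F(C, r) = 2*((1 + r)*(0 - 5)) = 2*((1 + r)*(-5)) = 2*(-5 - 5*r) = -10 - 10*r)
Z(A) = 12 - A (Z(A) = 3 + (9 - A) = 12 - A)
S = -41 (S = (-10 - 10*5) + (12 - 1*(-7)) = (-10 - 50) + (12 + 7) = -60 + 19 = -41)
-141*(-29) + S = -141*(-29) - 41 = 4089 - 41 = 4048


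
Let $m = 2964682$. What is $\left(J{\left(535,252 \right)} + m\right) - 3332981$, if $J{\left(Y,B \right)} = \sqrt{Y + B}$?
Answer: $-368299 + \sqrt{787} \approx -3.6827 \cdot 10^{5}$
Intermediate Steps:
$J{\left(Y,B \right)} = \sqrt{B + Y}$
$\left(J{\left(535,252 \right)} + m\right) - 3332981 = \left(\sqrt{252 + 535} + 2964682\right) - 3332981 = \left(\sqrt{787} + 2964682\right) - 3332981 = \left(2964682 + \sqrt{787}\right) - 3332981 = -368299 + \sqrt{787}$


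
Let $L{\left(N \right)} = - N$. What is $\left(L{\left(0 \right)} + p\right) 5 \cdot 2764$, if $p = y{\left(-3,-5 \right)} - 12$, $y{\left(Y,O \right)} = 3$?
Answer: $-124380$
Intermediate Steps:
$p = -9$ ($p = 3 - 12 = -9$)
$\left(L{\left(0 \right)} + p\right) 5 \cdot 2764 = \left(\left(-1\right) 0 - 9\right) 5 \cdot 2764 = \left(0 - 9\right) 5 \cdot 2764 = \left(-9\right) 5 \cdot 2764 = \left(-45\right) 2764 = -124380$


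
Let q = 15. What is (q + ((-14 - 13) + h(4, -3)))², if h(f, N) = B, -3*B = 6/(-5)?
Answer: 3364/25 ≈ 134.56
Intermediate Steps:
B = ⅖ (B = -2/(-5) = -2*(-1)/5 = -⅓*(-6/5) = ⅖ ≈ 0.40000)
h(f, N) = ⅖
(q + ((-14 - 13) + h(4, -3)))² = (15 + ((-14 - 13) + ⅖))² = (15 + (-27 + ⅖))² = (15 - 133/5)² = (-58/5)² = 3364/25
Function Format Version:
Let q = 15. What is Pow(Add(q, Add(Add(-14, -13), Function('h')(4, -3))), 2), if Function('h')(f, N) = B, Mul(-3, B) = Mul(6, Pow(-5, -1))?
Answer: Rational(3364, 25) ≈ 134.56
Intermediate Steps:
B = Rational(2, 5) (B = Mul(Rational(-1, 3), Mul(6, Pow(-5, -1))) = Mul(Rational(-1, 3), Mul(6, Rational(-1, 5))) = Mul(Rational(-1, 3), Rational(-6, 5)) = Rational(2, 5) ≈ 0.40000)
Function('h')(f, N) = Rational(2, 5)
Pow(Add(q, Add(Add(-14, -13), Function('h')(4, -3))), 2) = Pow(Add(15, Add(Add(-14, -13), Rational(2, 5))), 2) = Pow(Add(15, Add(-27, Rational(2, 5))), 2) = Pow(Add(15, Rational(-133, 5)), 2) = Pow(Rational(-58, 5), 2) = Rational(3364, 25)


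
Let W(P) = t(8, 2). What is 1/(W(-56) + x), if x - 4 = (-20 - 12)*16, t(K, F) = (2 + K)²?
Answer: -1/408 ≈ -0.0024510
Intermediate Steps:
W(P) = 100 (W(P) = (2 + 8)² = 10² = 100)
x = -508 (x = 4 + (-20 - 12)*16 = 4 - 32*16 = 4 - 512 = -508)
1/(W(-56) + x) = 1/(100 - 508) = 1/(-408) = -1/408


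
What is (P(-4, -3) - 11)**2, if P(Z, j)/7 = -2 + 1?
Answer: 324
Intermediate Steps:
P(Z, j) = -7 (P(Z, j) = 7*(-2 + 1) = 7*(-1) = -7)
(P(-4, -3) - 11)**2 = (-7 - 11)**2 = (-18)**2 = 324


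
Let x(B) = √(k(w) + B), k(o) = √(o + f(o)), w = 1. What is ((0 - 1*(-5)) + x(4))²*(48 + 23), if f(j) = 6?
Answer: 71*(5 + √(4 + √7))² ≈ 4077.2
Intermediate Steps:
k(o) = √(6 + o) (k(o) = √(o + 6) = √(6 + o))
x(B) = √(B + √7) (x(B) = √(√(6 + 1) + B) = √(√7 + B) = √(B + √7))
((0 - 1*(-5)) + x(4))²*(48 + 23) = ((0 - 1*(-5)) + √(4 + √7))²*(48 + 23) = ((0 + 5) + √(4 + √7))²*71 = (5 + √(4 + √7))²*71 = 71*(5 + √(4 + √7))²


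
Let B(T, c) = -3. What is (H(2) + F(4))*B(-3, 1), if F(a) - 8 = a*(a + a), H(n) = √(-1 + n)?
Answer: -123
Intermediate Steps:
F(a) = 8 + 2*a² (F(a) = 8 + a*(a + a) = 8 + a*(2*a) = 8 + 2*a²)
(H(2) + F(4))*B(-3, 1) = (√(-1 + 2) + (8 + 2*4²))*(-3) = (√1 + (8 + 2*16))*(-3) = (1 + (8 + 32))*(-3) = (1 + 40)*(-3) = 41*(-3) = -123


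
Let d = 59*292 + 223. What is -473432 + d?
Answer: -455981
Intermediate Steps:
d = 17451 (d = 17228 + 223 = 17451)
-473432 + d = -473432 + 17451 = -455981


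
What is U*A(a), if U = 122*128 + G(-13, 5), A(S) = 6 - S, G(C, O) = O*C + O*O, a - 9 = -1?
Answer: -31152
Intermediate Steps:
a = 8 (a = 9 - 1 = 8)
G(C, O) = O² + C*O (G(C, O) = C*O + O² = O² + C*O)
U = 15576 (U = 122*128 + 5*(-13 + 5) = 15616 + 5*(-8) = 15616 - 40 = 15576)
U*A(a) = 15576*(6 - 1*8) = 15576*(6 - 8) = 15576*(-2) = -31152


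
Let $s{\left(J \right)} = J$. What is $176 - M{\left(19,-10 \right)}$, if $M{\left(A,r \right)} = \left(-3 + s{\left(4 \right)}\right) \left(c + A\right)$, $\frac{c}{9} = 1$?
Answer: $148$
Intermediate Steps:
$c = 9$ ($c = 9 \cdot 1 = 9$)
$M{\left(A,r \right)} = 9 + A$ ($M{\left(A,r \right)} = \left(-3 + 4\right) \left(9 + A\right) = 1 \left(9 + A\right) = 9 + A$)
$176 - M{\left(19,-10 \right)} = 176 - \left(9 + 19\right) = 176 - 28 = 148$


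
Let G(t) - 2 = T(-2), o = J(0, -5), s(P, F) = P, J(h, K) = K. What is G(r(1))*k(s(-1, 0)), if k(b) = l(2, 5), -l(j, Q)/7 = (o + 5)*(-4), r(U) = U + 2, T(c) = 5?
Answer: 0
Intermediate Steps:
o = -5
r(U) = 2 + U
G(t) = 7 (G(t) = 2 + 5 = 7)
l(j, Q) = 0 (l(j, Q) = -7*(-5 + 5)*(-4) = -0*(-4) = -7*0 = 0)
k(b) = 0
G(r(1))*k(s(-1, 0)) = 7*0 = 0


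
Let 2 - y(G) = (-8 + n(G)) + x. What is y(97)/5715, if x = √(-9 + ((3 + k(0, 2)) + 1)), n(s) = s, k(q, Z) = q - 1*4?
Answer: -29/1905 - I/1905 ≈ -0.015223 - 0.00052493*I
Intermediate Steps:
k(q, Z) = -4 + q (k(q, Z) = q - 4 = -4 + q)
x = 3*I (x = √(-9 + ((3 + (-4 + 0)) + 1)) = √(-9 + ((3 - 4) + 1)) = √(-9 + (-1 + 1)) = √(-9 + 0) = √(-9) = 3*I ≈ 3.0*I)
y(G) = 10 - G - 3*I (y(G) = 2 - ((-8 + G) + 3*I) = 2 - (-8 + G + 3*I) = 2 + (8 - G - 3*I) = 10 - G - 3*I)
y(97)/5715 = (10 - 1*97 - 3*I)/5715 = (10 - 97 - 3*I)*(1/5715) = (-87 - 3*I)*(1/5715) = -29/1905 - I/1905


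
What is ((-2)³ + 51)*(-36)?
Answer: -1548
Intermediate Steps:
((-2)³ + 51)*(-36) = (-8 + 51)*(-36) = 43*(-36) = -1548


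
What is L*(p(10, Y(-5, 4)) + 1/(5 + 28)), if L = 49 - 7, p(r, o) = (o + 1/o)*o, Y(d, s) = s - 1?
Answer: 4634/11 ≈ 421.27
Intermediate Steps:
Y(d, s) = -1 + s
p(r, o) = o*(o + 1/o)
L = 42
L*(p(10, Y(-5, 4)) + 1/(5 + 28)) = 42*((1 + (-1 + 4)**2) + 1/(5 + 28)) = 42*((1 + 3**2) + 1/33) = 42*((1 + 9) + 1/33) = 42*(10 + 1/33) = 42*(331/33) = 4634/11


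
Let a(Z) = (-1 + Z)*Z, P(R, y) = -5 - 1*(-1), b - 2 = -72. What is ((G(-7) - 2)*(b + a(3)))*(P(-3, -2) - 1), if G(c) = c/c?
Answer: -320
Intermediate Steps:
b = -70 (b = 2 - 72 = -70)
P(R, y) = -4 (P(R, y) = -5 + 1 = -4)
a(Z) = Z*(-1 + Z)
G(c) = 1
((G(-7) - 2)*(b + a(3)))*(P(-3, -2) - 1) = ((1 - 2)*(-70 + 3*(-1 + 3)))*(-4 - 1) = -(-70 + 3*2)*(-5) = -(-70 + 6)*(-5) = -1*(-64)*(-5) = 64*(-5) = -320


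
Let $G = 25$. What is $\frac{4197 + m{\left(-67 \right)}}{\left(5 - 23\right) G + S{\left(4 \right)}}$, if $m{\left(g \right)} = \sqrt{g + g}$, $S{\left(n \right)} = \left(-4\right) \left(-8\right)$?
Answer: $- \frac{4197}{418} - \frac{i \sqrt{134}}{418} \approx -10.041 - 0.027693 i$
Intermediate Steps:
$S{\left(n \right)} = 32$
$m{\left(g \right)} = \sqrt{2} \sqrt{g}$ ($m{\left(g \right)} = \sqrt{2 g} = \sqrt{2} \sqrt{g}$)
$\frac{4197 + m{\left(-67 \right)}}{\left(5 - 23\right) G + S{\left(4 \right)}} = \frac{4197 + \sqrt{2} \sqrt{-67}}{\left(5 - 23\right) 25 + 32} = \frac{4197 + \sqrt{2} i \sqrt{67}}{\left(-18\right) 25 + 32} = \frac{4197 + i \sqrt{134}}{-450 + 32} = \frac{4197 + i \sqrt{134}}{-418} = \left(4197 + i \sqrt{134}\right) \left(- \frac{1}{418}\right) = - \frac{4197}{418} - \frac{i \sqrt{134}}{418}$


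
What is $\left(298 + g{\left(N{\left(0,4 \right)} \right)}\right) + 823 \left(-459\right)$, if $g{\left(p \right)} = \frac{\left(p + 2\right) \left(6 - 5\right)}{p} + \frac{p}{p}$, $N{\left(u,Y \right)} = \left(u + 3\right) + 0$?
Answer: $- \frac{1132369}{3} \approx -3.7746 \cdot 10^{5}$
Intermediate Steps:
$N{\left(u,Y \right)} = 3 + u$ ($N{\left(u,Y \right)} = \left(3 + u\right) + 0 = 3 + u$)
$g{\left(p \right)} = 1 + \frac{2 + p}{p}$ ($g{\left(p \right)} = \frac{\left(2 + p\right) 1}{p} + 1 = \frac{2 + p}{p} + 1 = 1 + \frac{2 + p}{p}$)
$\left(298 + g{\left(N{\left(0,4 \right)} \right)}\right) + 823 \left(-459\right) = \left(298 + \left(2 + \frac{2}{3 + 0}\right)\right) + 823 \left(-459\right) = \left(298 + \left(2 + \frac{2}{3}\right)\right) - 377757 = \left(298 + \frac{8}{3}\right) - 377757 = \frac{902}{3} - 377757 = - \frac{1132369}{3}$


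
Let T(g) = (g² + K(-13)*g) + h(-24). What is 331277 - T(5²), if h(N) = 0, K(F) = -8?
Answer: 330852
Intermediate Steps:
T(g) = g² - 8*g (T(g) = (g² - 8*g) + 0 = g² - 8*g)
331277 - T(5²) = 331277 - 5²*(-8 + 5²) = 331277 - 25*(-8 + 25) = 331277 - 25*17 = 331277 - 1*425 = 331277 - 425 = 330852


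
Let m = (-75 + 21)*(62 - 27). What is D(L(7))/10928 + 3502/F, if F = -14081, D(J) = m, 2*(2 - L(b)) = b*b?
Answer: -32441473/76938584 ≈ -0.42165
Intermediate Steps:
L(b) = 2 - b²/2 (L(b) = 2 - b*b/2 = 2 - b²/2)
m = -1890 (m = -54*35 = -1890)
D(J) = -1890
D(L(7))/10928 + 3502/F = -1890/10928 + 3502/(-14081) = -1890*1/10928 + 3502*(-1/14081) = -945/5464 - 3502/14081 = -32441473/76938584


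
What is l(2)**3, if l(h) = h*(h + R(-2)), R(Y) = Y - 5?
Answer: -1000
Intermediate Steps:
R(Y) = -5 + Y
l(h) = h*(-7 + h) (l(h) = h*(h + (-5 - 2)) = h*(h - 7) = h*(-7 + h))
l(2)**3 = (2*(-7 + 2))**3 = (2*(-5))**3 = (-10)**3 = -1000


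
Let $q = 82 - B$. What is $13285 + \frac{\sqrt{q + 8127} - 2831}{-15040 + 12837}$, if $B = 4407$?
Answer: $\frac{29269686}{2203} - \frac{\sqrt{3802}}{2203} \approx 13286.0$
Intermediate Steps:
$q = -4325$ ($q = 82 - 4407 = -4325$)
$13285 + \frac{\sqrt{q + 8127} - 2831}{-15040 + 12837} = 13285 + \frac{\sqrt{-4325 + 8127} - 2831}{-15040 + 12837} = 13285 + \frac{\sqrt{3802} - 2831}{-2203} = 13285 + \left(-2831 + \sqrt{3802}\right) \left(- \frac{1}{2203}\right) = 13285 + \left(\frac{2831}{2203} - \frac{\sqrt{3802}}{2203}\right) = \frac{29269686}{2203} - \frac{\sqrt{3802}}{2203}$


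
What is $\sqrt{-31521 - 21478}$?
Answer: $i \sqrt{52999} \approx 230.22 i$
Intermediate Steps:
$\sqrt{-31521 - 21478} = \sqrt{-52999} = i \sqrt{52999}$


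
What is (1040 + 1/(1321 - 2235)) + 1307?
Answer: 2145157/914 ≈ 2347.0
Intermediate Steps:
(1040 + 1/(1321 - 2235)) + 1307 = (1040 + 1/(-914)) + 1307 = (1040 - 1/914) + 1307 = 950559/914 + 1307 = 2145157/914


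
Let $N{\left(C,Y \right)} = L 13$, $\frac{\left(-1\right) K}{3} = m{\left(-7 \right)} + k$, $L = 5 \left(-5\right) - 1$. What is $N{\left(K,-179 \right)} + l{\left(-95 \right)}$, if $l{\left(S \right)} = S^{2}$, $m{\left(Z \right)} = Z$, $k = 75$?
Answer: $8687$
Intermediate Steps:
$L = -26$ ($L = -25 - 1 = -26$)
$K = -204$ ($K = - 3 \left(-7 + 75\right) = \left(-3\right) 68 = -204$)
$N{\left(C,Y \right)} = -338$ ($N{\left(C,Y \right)} = \left(-26\right) 13 = -338$)
$N{\left(K,-179 \right)} + l{\left(-95 \right)} = -338 + \left(-95\right)^{2} = -338 + 9025 = 8687$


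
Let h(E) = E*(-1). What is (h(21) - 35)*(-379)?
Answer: 21224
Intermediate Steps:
h(E) = -E
(h(21) - 35)*(-379) = (-1*21 - 35)*(-379) = (-21 - 35)*(-379) = -56*(-379) = 21224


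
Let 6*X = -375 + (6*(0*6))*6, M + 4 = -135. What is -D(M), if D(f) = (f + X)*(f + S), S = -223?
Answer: -72943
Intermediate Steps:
M = -139 (M = -4 - 135 = -139)
X = -125/2 (X = (-375 + (6*(0*6))*6)/6 = (-375 + (6*0)*6)/6 = (-375 + 0*6)/6 = (-375 + 0)/6 = (1/6)*(-375) = -125/2 ≈ -62.500)
D(f) = (-223 + f)*(-125/2 + f) (D(f) = (f - 125/2)*(f - 223) = (-125/2 + f)*(-223 + f) = (-223 + f)*(-125/2 + f))
-D(M) = -(27875/2 + (-139)**2 - 571/2*(-139)) = -(27875/2 + 19321 + 79369/2) = -1*72943 = -72943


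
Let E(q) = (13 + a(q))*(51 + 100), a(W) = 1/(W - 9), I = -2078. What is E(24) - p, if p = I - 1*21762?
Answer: 387196/15 ≈ 25813.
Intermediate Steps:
a(W) = 1/(-9 + W)
E(q) = 1963 + 151/(-9 + q) (E(q) = (13 + 1/(-9 + q))*(51 + 100) = (13 + 1/(-9 + q))*151 = 1963 + 151/(-9 + q))
p = -23840 (p = -2078 - 1*21762 = -2078 - 21762 = -23840)
E(24) - p = 151*(-116 + 13*24)/(-9 + 24) - 1*(-23840) = 151*(-116 + 312)/15 + 23840 = 151*(1/15)*196 + 23840 = 29596/15 + 23840 = 387196/15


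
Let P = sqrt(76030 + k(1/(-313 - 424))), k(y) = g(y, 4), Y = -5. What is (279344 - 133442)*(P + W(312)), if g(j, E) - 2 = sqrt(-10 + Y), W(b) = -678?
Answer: -98921556 + 145902*sqrt(76032 + I*sqrt(15)) ≈ -5.8691e+7 + 1024.7*I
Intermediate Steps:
g(j, E) = 2 + I*sqrt(15) (g(j, E) = 2 + sqrt(-10 - 5) = 2 + sqrt(-15) = 2 + I*sqrt(15))
k(y) = 2 + I*sqrt(15)
P = sqrt(76032 + I*sqrt(15)) (P = sqrt(76030 + (2 + I*sqrt(15))) = sqrt(76032 + I*sqrt(15)) ≈ 275.74 + 0.007*I)
(279344 - 133442)*(P + W(312)) = (279344 - 133442)*(sqrt(76032 + I*sqrt(15)) - 678) = 145902*(-678 + sqrt(76032 + I*sqrt(15))) = -98921556 + 145902*sqrt(76032 + I*sqrt(15))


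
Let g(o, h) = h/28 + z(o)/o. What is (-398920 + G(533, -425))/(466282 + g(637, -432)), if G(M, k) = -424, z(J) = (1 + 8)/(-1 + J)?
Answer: -53929011136/62966502875 ≈ -0.85647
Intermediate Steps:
z(J) = 9/(-1 + J)
g(o, h) = h/28 + 9/(o*(-1 + o)) (g(o, h) = h/28 + (9/(-1 + o))/o = h*(1/28) + 9/(o*(-1 + o)) = h/28 + 9/(o*(-1 + o)))
(-398920 + G(533, -425))/(466282 + g(637, -432)) = (-398920 - 424)/(466282 + (1/28)*(252 - 432*637*(-1 + 637))/(637*(-1 + 637))) = -399344/(466282 + (1/28)*(1/637)*(252 - 432*637*636)/636) = -399344/(466282 + (1/28)*(1/637)*(1/636)*(252 - 175017024)) = -399344/(466282 + (1/28)*(1/637)*(1/636)*(-175016772)) = -399344/(466282 - 2083533/135044) = -399344/62966502875/135044 = -399344*135044/62966502875 = -53929011136/62966502875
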